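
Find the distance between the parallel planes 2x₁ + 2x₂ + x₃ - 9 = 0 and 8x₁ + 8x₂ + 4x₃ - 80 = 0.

11/3

Divide the second equation by 4 to match normals: 2x₁ + 2x₂ + x₃ = 20.
With common normal n = (2, 2, 1) (|n| = 3), the distance is |9 − 20|/|n| = 11/3.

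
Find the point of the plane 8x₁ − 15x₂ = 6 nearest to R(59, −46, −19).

The perpendicular from R has direction n = (8, −15, 0): r = (59, −46, −19) + t(8, −15, 0).
Substitute into the plane: n·(R + tn) = 6 gives 1162 + 289t = 6, so t = -4.
Foot = (59, −46, −19) + (-4)·(8, −15, 0) = (27, 14, −19).

(27, 14, -19)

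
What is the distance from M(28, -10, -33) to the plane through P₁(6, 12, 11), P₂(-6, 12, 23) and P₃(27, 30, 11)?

2

P₁P₂ = (-12, 0, 12) and P₁P₃ = (21, 18, 0), so a normal is n = P₁P₂ × P₁P₃ = (-216, 252, -216).
Then n·(28, -10, -33) - (-648) = -792.
|n| = √(46656 + 63504 + 46656) = 396, so the distance is |-792|/396 = 2.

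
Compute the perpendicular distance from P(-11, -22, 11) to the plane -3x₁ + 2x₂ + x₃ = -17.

Normal vector n = (-3, 2, 1), and n·(-11, -22, 11) - (-17) = 17.
|n| = √(9 + 4 + 1) = √14, so the distance is |17|/√14 = 17√14/14.

17√14/14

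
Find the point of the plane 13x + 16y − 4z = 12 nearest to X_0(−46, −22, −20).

(-20, 10, -28)

n = (13, 16, −4), |n|² = 441, and n·X_0 − 12 = -882.
t = -882/441 = -2, so the foot is X_0 − t·n = (−46, −22, −20) − (-2)·(13, 16, −4) = (−20, 10, −28).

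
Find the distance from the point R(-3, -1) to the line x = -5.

2

The normal to the line is n = (1, 0) with |n| = 1.
|n·R − (-5)| = |-3 − (-5)| = 2, so the distance is 2/1 = 2.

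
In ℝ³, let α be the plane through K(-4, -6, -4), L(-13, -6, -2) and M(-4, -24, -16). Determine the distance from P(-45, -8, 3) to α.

KL = (-9, 0, 2) and KM = (0, -18, -12), so a normal is n = KL × KM = (36, -108, 162).
Then n·(-45, -8, 3) - (-144) = -126.
|n| = √(1296 + 11664 + 26244) = 198, so the distance is |-126|/198 = 7/11.

7/11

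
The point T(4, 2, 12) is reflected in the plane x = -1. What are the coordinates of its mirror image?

With n = (1, 0, 0), the signed offset is (n·T − (-1))/|n|² = 5/1 = 5.
T' = T − 2t·n = (4, 2, 12) − 10·(1, 0, 0) = (-6, 2, 12).

(-6, 2, 12)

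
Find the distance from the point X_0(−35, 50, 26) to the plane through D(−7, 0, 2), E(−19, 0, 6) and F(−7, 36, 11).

2

DE = (−12, 0, 4) and DF = (0, 36, 9), so a normal is n = DE × DF = (−144, 108, −432).
Then n·(−35, 50, 26) − 144 = −936.
|n| = √(20736 + 11664 + 186624) = 468, so the distance is |-936|/468 = 2.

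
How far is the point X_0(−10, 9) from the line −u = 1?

9

The normal to the line is n = (−1, 0) with |n| = 1.
|n·X_0 − 1| = |10 − 1| = 9, so the distance is 9/1 = 9.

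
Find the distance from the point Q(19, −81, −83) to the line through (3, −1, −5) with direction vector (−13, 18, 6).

Direction vector d = (−13, 18, 6).
AP = (16, −80, −78); AP·d = -2116, |AP|² = 12740, |d|² = 529.
distance² = |AP|² − (AP·d)²/|d|² = 12740 − 4477456/529 = 4276, so the distance is 2√1069.

2√1069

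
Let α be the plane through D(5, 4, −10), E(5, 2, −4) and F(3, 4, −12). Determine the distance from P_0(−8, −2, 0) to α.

DE = (0, −2, 6) and DF = (−2, 0, −2), so a normal is n = DE × DF = (4, −12, −4).
n = (4, −12, −4); n·P − 12 = -20; |n| = 4√11; distance = 20/(4√11) = 5/√11.

5√11/11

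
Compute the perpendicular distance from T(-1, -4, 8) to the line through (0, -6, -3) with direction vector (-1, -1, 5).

Direction vector d = (-1, -1, 5).
AP = (-1, 2, 11), and AP × d = (21, -6, 3).
|AP × d|² = 486 and |d|² = 27, so the distance is √(486/27) = √18 = 3√2.

3√2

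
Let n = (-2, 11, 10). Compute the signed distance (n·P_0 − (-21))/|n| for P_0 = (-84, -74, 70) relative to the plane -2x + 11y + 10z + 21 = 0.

n·P_0 − (-21) = 75.
|n| = 15, so the signed distance is 75/15 = 5.

5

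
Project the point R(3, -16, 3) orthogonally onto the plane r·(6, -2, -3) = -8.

(-3, -14, 6)

n = (6, -2, -3), |n|² = 49, and n·R − (-8) = 49.
t = 49/49 = 1, so the foot is R − t·n = (3, -16, 3) − 1·(6, -2, -3) = (-3, -14, 6).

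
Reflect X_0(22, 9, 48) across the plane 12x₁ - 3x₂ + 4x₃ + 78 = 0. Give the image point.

With n = (12, -3, 4), the signed offset is (n·X_0 − (-78))/|n|² = 507/169 = 3.
X_0' = X_0 − 2t·n = (22, 9, 48) − 6·(12, -3, 4) = (-50, 27, 24).

(-50, 27, 24)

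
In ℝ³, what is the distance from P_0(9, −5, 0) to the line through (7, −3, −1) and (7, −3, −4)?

A direction vector is d = (0, 0, −3).
AP = (2, −2, 1), and AP × d = (6, 6, 0).
|AP × d|² = 72 and |d|² = 9, so the distance is √(72/9) = √8 = 2√2.

2√2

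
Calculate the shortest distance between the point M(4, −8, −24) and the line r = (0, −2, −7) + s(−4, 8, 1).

Direction vector d = (−4, 8, 1).
AP = (4, −6, −17), and AP × d = (130, 64, 8).
|AP × d|² = 21060 and |d|² = 81, so the distance is √(21060/81) = √260 = 2√65.

2√65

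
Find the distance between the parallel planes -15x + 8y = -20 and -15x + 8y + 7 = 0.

With common normal n = (-15, 8, 0) (|n| = 17), the distance is |(-20) − (-7)|/|n| = 13/17.

13/17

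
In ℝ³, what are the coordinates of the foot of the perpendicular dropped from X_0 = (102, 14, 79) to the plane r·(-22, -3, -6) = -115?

The perpendicular from X_0 has direction n = (-22, -3, -6): r = (102, 14, 79) + t(-22, -3, -6).
Substitute into the plane: n·(X_0 + tn) = -115 gives -2760 + 529t = -115, so t = 5.
Foot = (102, 14, 79) + 5·(-22, -3, -6) = (-8, -1, 49).

(-8, -1, 49)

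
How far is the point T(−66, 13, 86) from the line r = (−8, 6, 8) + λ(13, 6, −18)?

Direction vector d = (13, 6, −18).
AP = (−58, 7, 78); AP·d = -2116, |AP|² = 9497, |d|² = 529.
distance² = |AP|² − (AP·d)²/|d|² = 9497 − 4477456/529 = 1033, so the distance is √1033.

√1033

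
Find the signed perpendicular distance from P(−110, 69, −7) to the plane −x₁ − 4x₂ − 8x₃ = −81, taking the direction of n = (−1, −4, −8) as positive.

n·P − (-81) = -29.
|n| = 9, so the signed distance is -29/9.

-29/9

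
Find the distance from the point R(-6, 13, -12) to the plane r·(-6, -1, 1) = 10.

√38/38

d = |(-6)·(-6) + (-1)·13 + 1·(-12) − 10| / √(36 + 1 + 1) = |1| / √38 = 1/√38.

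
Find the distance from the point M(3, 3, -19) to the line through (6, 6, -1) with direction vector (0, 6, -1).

Direction vector d = (0, 6, -1).
AP = (-3, -3, -18), and AP × d = (111, -3, -18).
|AP × d|² = 12654 and |d|² = 37, so the distance is √(12654/37) = √342 = 3√38.

3√38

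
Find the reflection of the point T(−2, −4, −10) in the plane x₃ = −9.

n = (0, 0, 1), |n|² = 1, n·T − (-9) = -1, so t = -1/1 = -1.
Foot F = T − (-1)·n = (−2, −4, −9); the reflection is 2F − T = (−2, −4, −8).

(-2, -4, -8)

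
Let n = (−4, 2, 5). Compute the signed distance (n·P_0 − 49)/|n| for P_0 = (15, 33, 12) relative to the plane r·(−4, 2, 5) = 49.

n·P_0 − 49 = 17.
|n| = 3√5, so the signed distance is 17√5/15.

17√5/15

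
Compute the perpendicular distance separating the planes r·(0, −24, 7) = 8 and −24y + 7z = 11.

With common normal n = (0, −24, 7) (|n| = 25), the distance is |8 − 11|/|n| = 3/25.

3/25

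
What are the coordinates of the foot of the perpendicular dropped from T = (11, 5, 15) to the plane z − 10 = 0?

The perpendicular from T has direction n = (0, 0, 1): r = (11, 5, 15) + t(0, 0, 1).
Substitute into the plane: n·(T + tn) = 10 gives 15 + 1t = 10, so t = -5.
Foot = (11, 5, 15) + (-5)·(0, 0, 1) = (11, 5, 10).

(11, 5, 10)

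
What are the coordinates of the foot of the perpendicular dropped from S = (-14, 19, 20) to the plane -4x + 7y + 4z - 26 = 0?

(-2, -2, 8)

The perpendicular from S has direction n = (-4, 7, 4): r = (-14, 19, 20) + λ(-4, 7, 4).
Substitute into the plane: n·(S + λn) = 26 gives 269 + 81λ = 26, so λ = -3.
Foot = (-14, 19, 20) + (-3)·(-4, 7, 4) = (-2, -2, 8).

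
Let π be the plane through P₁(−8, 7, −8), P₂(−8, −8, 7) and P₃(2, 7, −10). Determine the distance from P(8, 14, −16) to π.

11√51/51

P₁P₂ = (0, −15, 15) and P₁P₃ = (10, 0, −2), so a normal is n = P₁P₂ × P₁P₃ = (30, 150, 150).
n = (30, 150, 150); n·P − (-390) = 330; |n| = 30√51; distance = 330/(30√51) = 11/√51.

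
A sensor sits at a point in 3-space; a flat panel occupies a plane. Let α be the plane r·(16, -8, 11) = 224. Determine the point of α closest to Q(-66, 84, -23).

n = (16, -8, 11), |n|² = 441, and n·Q − 224 = -2205.
t = -2205/441 = -5, so the foot is Q − t·n = (-66, 84, -23) − (-5)·(16, -8, 11) = (14, 44, 32).

(14, 44, 32)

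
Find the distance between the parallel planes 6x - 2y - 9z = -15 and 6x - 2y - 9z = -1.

14/11

Both planes have normal n = (6, -2, -9), |n| = 11. Any point on the first plane is at distance |(-1) − (-15)|/|n| = 14/11 from the second.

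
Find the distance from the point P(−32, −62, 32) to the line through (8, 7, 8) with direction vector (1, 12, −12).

Direction vector d = (1, 12, −12).
AP = (−40, −69, 24), and AP × d = (540, −456, −411).
|AP × d|² = 668457 and |d|² = 289, so the distance is √(668457/289) = √2313 = 3√257.

3√257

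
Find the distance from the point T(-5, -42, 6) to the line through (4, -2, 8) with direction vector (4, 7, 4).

√389

Direction vector d = (4, 7, 4).
AP = (-9, -40, -2), and AP × d = (-146, 28, 97).
|AP × d|² = 31509 and |d|² = 81, so the distance is √(31509/81) = √389.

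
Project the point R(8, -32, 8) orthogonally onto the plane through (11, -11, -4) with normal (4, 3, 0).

n = (4, 3, 0), |n|² = 25, and n·R − 11 = -75.
t = -75/25 = -3, so the foot is R − t·n = (8, -32, 8) − (-3)·(4, 3, 0) = (20, -23, 8).

(20, -23, 8)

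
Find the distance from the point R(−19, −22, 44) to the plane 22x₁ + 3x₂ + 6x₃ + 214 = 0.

Normal vector n = (22, 3, 6), and n·(−19, −22, 44) − (−214) = −6.
|n| = √(484 + 9 + 36) = 23, so the distance is |-6|/23 = 6/23.

6/23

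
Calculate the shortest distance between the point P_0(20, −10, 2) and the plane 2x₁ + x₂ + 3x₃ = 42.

6/√14

Normal vector n = (2, 1, 3), and n·(20, −10, 2) − 42 = −6.
|n| = √(4 + 1 + 9) = √14, so the distance is |-6|/√14 = 6/√14.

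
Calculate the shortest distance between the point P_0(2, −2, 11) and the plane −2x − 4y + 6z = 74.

Normal vector n = (−2, −4, 6), and n·(2, −2, 11) − 74 = −4.
|n| = √(4 + 16 + 36) = 2√14, so the distance is |-4|/(2√14) = 2/√14.

√14/7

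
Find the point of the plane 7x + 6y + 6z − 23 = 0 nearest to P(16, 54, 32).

(-19, 24, 2)

The perpendicular from P has direction n = (7, 6, 6): r = (16, 54, 32) + μ(7, 6, 6).
Substitute into the plane: n·(P + μn) = 23 gives 628 + 121μ = 23, so μ = -5.
Foot = (16, 54, 32) + (-5)·(7, 6, 6) = (−19, 24, 2).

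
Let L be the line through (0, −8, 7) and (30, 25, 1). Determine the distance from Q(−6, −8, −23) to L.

A direction vector is d = (30, 33, −6).
AP = (−6, 0, −30); AP·d = 0, |AP|² = 936, |d|² = 2025.
distance² = |AP|² − (AP·d)²/|d|² = 936 − 0/2025 = 936, so the distance is 6√26.

6√26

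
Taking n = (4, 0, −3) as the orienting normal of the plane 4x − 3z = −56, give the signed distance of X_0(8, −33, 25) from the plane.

n·X_0 − (-56) = 13.
|n| = 5, so the signed distance is 13/5.

13/5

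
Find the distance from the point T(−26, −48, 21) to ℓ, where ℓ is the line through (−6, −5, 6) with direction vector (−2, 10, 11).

Direction vector d = (−2, 10, 11).
AP = (−20, −43, 15); AP·d = -225, |AP|² = 2474, |d|² = 225.
distance² = |AP|² − (AP·d)²/|d|² = 2474 − 50625/225 = 2249, so the distance is √2249.

√2249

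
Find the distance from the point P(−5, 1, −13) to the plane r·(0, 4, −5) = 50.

19/√41

Normal vector n = (0, 4, −5), and n·(−5, 1, −13) − 50 = 19.
|n| = √(0 + 16 + 25) = √41, so the distance is |19|/√41 = 19√41/41.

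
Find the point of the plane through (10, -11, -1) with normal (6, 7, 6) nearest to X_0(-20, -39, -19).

(4, -11, 5)

The perpendicular from X_0 has direction n = (6, 7, 6): r = (-20, -39, -19) + λ(6, 7, 6).
Substitute into the plane: n·(X_0 + λn) = -23 gives -507 + 121λ = -23, so λ = 4.
Foot = (-20, -39, -19) + 4·(6, 7, 6) = (4, -11, 5).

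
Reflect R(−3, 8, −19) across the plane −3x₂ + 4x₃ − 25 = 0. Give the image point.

n = (0, −3, 4), |n|² = 25, n·R − 25 = -125, so t = -125/25 = -5.
Foot F = R − (-5)·n = (−3, −7, 1); the reflection is 2F − R = (−3, −22, 21).

(-3, -22, 21)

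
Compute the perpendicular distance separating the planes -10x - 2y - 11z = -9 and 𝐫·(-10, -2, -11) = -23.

14/15

With common normal n = (-10, -2, -11) (|n| = 15), the distance is |(-9) − (-23)|/|n| = 14/15.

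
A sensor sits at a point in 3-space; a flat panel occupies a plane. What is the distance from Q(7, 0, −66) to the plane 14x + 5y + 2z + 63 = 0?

n = (14, 5, 2); n·P − (-63) = 29; |n| = 15; distance = 29/15.

29/15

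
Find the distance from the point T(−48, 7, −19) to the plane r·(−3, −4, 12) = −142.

30/13

Normal vector n = (−3, −4, 12), and n·(−48, 7, −19) − (−142) = 30.
|n| = √(9 + 16 + 144) = 13, so the distance is |30|/13 = 30/13.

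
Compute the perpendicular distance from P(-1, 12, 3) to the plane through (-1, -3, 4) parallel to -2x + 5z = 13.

5√29/29

Parallel planes share the normal n = (-2, 0, 5); since (-1, -3, 4) lies on the plane, its equation is -2x + 5z = 22.
d = |(-2)·(-1) + 5·3 − 22| / √(4 + 0 + 25) = |-5| / √29 = 5√29/29.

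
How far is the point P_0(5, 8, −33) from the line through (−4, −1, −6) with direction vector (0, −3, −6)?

Direction vector d = (0, −3, −6).
AP = (9, 9, −27); AP·d = 135, |AP|² = 891, |d|² = 45.
distance² = |AP|² − (AP·d)²/|d|² = 891 − 18225/45 = 486, so the distance is 9√6.

9√6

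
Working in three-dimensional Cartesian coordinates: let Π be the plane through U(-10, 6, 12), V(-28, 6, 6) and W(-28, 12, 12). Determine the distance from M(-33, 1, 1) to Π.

UV = (-18, 0, -6) and UW = (-18, 6, 0), so a normal is n = UV × UW = (36, 108, -108).
Then n·(-33, 1, 1) - (-1008) = -180.
|n| = √(1296 + 11664 + 11664) = 36√19, so the distance is |-180|/(36√19) = 5/√19.

5√19/19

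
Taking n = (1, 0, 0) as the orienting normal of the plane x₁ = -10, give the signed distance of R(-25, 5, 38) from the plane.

n·R − (-10) = -15.
|n| = 1, so the signed distance is -15/1 = -15.

-15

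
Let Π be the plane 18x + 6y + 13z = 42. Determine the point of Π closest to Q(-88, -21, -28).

(-16, 3, 24)

n = (18, 6, 13), |n|² = 529, and n·Q − 42 = -2116.
t = -2116/529 = -4, so the foot is Q − t·n = (-88, -21, -28) − (-4)·(18, 6, 13) = (-16, 3, 24).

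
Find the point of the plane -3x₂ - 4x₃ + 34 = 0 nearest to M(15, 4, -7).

(15, 10, 1)

n = (0, -3, -4), |n|² = 25, and n·M − (-34) = 50.
t = 50/25 = 2, so the foot is M − t·n = (15, 4, -7) − 2·(0, -3, -4) = (15, 10, 1).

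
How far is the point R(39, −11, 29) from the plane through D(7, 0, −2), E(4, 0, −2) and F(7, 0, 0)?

11

DE = (−3, 0, 0) and DF = (0, 0, 2), so a normal is n = DE × DF = (0, 6, 0).
Then n·(39, −11, 29) − 0 = −66.
|n| = √(0 + 36 + 0) = 6, so the distance is |-66|/6 = 11.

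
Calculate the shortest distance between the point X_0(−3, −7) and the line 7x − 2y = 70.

d = |7·(-3) + (-2)·(-7) − 70| / √(49 + 4) = |-77|/√53 = 77/√53.

77/√53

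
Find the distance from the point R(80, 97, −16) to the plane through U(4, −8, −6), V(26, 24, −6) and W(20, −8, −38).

19/21

UV = (22, 32, 0) and UW = (16, 0, −32), so a normal is n = UV × UW = (−1024, 704, −512).
n = (−1024, 704, −512); n·P − (-6656) = 1216; |n| = 1344; distance = 1216/1344 = 19/21.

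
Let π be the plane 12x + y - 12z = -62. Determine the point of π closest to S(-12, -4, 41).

n = (12, 1, -12), |n|² = 289, and n·S − (-62) = -578.
t = -578/289 = -2, so the foot is S − t·n = (-12, -4, 41) − (-2)·(12, 1, -12) = (12, -2, 17).

(12, -2, 17)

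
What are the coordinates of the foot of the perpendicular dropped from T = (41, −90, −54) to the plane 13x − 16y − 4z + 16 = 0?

(-24, -10, -34)

The perpendicular from T has direction n = (13, −16, −4): r = (41, −90, −54) + μ(13, −16, −4).
Substitute into the plane: n·(T + μn) = -16 gives 2189 + 441μ = -16, so μ = -5.
Foot = (41, −90, −54) + (-5)·(13, −16, −4) = (−24, −10, −34).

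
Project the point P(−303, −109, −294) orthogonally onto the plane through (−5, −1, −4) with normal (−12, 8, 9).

(-5079/17, -1901/17, -5052/17)

n = (−12, 8, 9), |n|² = 289, and n·P − 16 = 102.
t = 102/289 = 6/17, so the foot is P − t·n = (−303, −109, −294) − (6/17)·(−12, 8, 9) = (−5079/17, −1901/17, −5052/17).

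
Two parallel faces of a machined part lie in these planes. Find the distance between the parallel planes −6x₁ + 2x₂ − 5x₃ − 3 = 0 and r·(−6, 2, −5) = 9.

With common normal n = (−6, 2, −5) (|n| = √65), the distance is |3 − 9|/|n| = 6/√65.

6√65/65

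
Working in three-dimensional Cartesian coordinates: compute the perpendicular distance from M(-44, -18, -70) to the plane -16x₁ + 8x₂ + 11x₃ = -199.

d = |(-16)·(-44) + 8·(-18) + 11·(-70) − (-199)| / √(256 + 64 + 121) = |-11| / 21 = 11/21.

11/21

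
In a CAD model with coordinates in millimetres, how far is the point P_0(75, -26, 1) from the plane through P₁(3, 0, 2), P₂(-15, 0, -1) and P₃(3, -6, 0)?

P₁P₂ = (-18, 0, -3) and P₁P₃ = (0, -6, -2), so a normal is n = P₁P₂ × P₁P₃ = (-18, -36, 108).
Then n·(75, -26, 1) - 162 = -468.
|n| = √(324 + 1296 + 11664) = 18√41, so the distance is |-468|/(18√41) = 26√41/41.

26/√41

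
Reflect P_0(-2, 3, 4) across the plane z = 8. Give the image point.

With n = (0, 0, 1), the signed offset is (n·P_0 − 8)/|n|² = -4/1 = -4.
P_0' = P_0 − 2t·n = (-2, 3, 4) − (-8)·(0, 0, 1) = (-2, 3, 12).

(-2, 3, 12)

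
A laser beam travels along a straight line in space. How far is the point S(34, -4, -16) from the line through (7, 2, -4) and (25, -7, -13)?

3√5

A direction vector is d = (18, -9, -9).
AP = (27, -6, -12), and AP × d = (-54, 27, -135).
|AP × d|² = 21870 and |d|² = 486, so the distance is √(21870/486) = √45 = 3√5.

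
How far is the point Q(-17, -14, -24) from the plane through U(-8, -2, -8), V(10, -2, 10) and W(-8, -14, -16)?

UV = (18, 0, 18) and UW = (0, -12, -8), so a normal is n = UV × UW = (216, 144, -216).
n = (216, 144, -216); n·P − (-288) = -216; |n| = 72√22; distance = 216/(72√22) = 3√22/22.

3/√22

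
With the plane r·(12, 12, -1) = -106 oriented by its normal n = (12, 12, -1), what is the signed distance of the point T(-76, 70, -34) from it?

n·T − (-106) = 68.
|n| = 17, so the signed distance is 68/17 = 4.

4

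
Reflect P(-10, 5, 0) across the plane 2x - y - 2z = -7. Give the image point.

With n = (2, -1, -2), the signed offset is (n·P − (-7))/|n|² = -18/9 = -2.
P' = P − 2t·n = (-10, 5, 0) − (-4)·(2, -1, -2) = (-2, 1, -8).

(-2, 1, -8)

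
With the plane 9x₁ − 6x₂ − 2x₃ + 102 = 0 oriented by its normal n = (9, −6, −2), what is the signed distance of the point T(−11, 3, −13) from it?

1

n·T − (-102) = 11.
|n| = 11, so the signed distance is 11/11 = 1.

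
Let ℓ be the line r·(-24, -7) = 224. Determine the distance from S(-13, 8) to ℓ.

32/25

The normal to the line is n = (-24, -7) with |n| = 25.
|n·S − 224| = |256 − 224| = 32, so the distance is 32/25.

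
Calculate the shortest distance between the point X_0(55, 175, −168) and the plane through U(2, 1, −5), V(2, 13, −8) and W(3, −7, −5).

UV = (0, 12, −3) and UW = (1, −8, 0), so a normal is n = UV × UW = (−24, −3, −12).
d = |(-24)·55 + (-3)·175 + (-12)·(-168) − 9| / √(576 + 9 + 144) = |162| / 27 = 6.

6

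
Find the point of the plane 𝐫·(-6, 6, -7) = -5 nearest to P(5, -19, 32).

The perpendicular from P has direction n = (-6, 6, -7): r = (5, -19, 32) + μ(-6, 6, -7).
Substitute into the plane: n·(P + μn) = -5 gives -368 + 121μ = -5, so μ = 3.
Foot = (5, -19, 32) + 3·(-6, 6, -7) = (-13, -1, 11).

(-13, -1, 11)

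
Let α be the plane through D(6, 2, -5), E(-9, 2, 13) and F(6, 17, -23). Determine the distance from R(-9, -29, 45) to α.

DE = (-15, 0, 18) and DF = (0, 15, -18), so a normal is n = DE × DF = (-270, -270, -225).
d = |(-270)·(-9) + (-270)·(-29) + (-225)·45 − (-1035)| / √(72900 + 72900 + 50625) = |1170| / (45√97) = 26/√97.

26√97/97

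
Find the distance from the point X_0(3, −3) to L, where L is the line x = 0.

d = |1·3 + 0·(-3) − 0| / √(1 + 0) = |3|/1 = 3.

3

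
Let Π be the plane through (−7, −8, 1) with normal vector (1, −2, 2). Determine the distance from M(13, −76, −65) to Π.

8

The plane has equation n·(r − (−7, −8, 1)) = 0, i.e. n·r = 11.
Then n·(13, −76, −65) − 11 = 24.
|n| = √(1 + 4 + 4) = 3, so the distance is |24|/3 = 8.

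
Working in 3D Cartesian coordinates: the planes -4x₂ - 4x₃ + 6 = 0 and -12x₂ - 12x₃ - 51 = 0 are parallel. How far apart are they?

23/(4√2)

Divide the second equation by 3 to match normals: -4x₂ - 4x₃ = 17.
With common normal n = (0, -4, -4) (|n| = 4√2), the distance is |(-6) − 17|/|n| = 23/(4√2).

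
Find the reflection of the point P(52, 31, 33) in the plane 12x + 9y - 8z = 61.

n = (12, 9, -8), |n|² = 289, n·P − 61 = 578, so t = 578/289 = 2.
Foot F = P − 2·n = (28, 13, 49); the reflection is 2F − P = (4, -5, 65).

(4, -5, 65)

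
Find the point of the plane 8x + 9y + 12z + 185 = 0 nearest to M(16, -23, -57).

(32, -5, -33)

The perpendicular from M has direction n = (8, 9, 12): r = (16, -23, -57) + t(8, 9, 12).
Substitute into the plane: n·(M + tn) = -185 gives -763 + 289t = -185, so t = 2.
Foot = (16, -23, -57) + 2·(8, 9, 12) = (32, -5, -33).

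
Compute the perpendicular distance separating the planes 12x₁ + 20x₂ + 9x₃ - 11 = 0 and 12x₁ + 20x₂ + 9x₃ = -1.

12/25

With common normal n = (12, 20, 9) (|n| = 25), the distance is |11 − (-1)|/|n| = 12/25.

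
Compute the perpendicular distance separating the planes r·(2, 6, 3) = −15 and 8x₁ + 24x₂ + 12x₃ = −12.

12/7

Divide the second equation by 4 to match normals: 2x₁ + 6x₂ + 3x₃ = -3.
With common normal n = (2, 6, 3) (|n| = 7), the distance is |(-15) − (-3)|/|n| = 12/7.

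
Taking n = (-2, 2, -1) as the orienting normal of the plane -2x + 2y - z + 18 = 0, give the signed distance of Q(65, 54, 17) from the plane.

-7

n·Q − (-18) = -21.
|n| = 3, so the signed distance is -21/3 = -7.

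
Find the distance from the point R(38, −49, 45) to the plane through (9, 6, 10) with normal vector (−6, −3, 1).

13√46/23

The plane has equation n·(r − (9, 6, 10)) = 0, i.e. n·r = -62.
d = |(-6)·38 + (-3)·(-49) + 1·45 − (-62)| / √(36 + 9 + 1) = |26| / √46 = 13√46/23.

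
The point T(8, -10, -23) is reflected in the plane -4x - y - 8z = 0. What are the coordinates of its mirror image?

With n = (-4, -1, -8), the signed offset is (n·T − 0)/|n|² = 162/81 = 2.
T' = T − 2t·n = (8, -10, -23) − 4·(-4, -1, -8) = (24, -6, 9).

(24, -6, 9)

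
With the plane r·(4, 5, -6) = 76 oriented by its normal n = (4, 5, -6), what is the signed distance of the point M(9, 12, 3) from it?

n·M − 76 = 2.
|n| = √77, so the signed distance is 2/√77.

2/√77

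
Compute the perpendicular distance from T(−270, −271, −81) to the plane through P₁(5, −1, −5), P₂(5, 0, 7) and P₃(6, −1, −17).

8

P₁P₂ = (0, 1, 12) and P₁P₃ = (1, 0, −12), so a normal is n = P₁P₂ × P₁P₃ = (−12, 12, −1).
Then n·(−270, −271, −81) − (−67) = 136.
|n| = √(144 + 144 + 1) = 17, so the distance is |136|/17 = 8.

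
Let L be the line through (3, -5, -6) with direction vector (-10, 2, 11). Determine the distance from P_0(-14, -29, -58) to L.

√2669

Direction vector d = (-10, 2, 11).
AP = (-17, -24, -52); AP·d = -450, |AP|² = 3569, |d|² = 225.
distance² = |AP|² − (AP·d)²/|d|² = 3569 − 202500/225 = 2669, so the distance is √2669.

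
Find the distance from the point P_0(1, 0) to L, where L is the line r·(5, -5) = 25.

2√2

The normal to the line is n = (5, -5) with |n| = 5√2.
|n·P_0 − 25| = |5 − 25| = 20, so the distance is 20/(5√2) = 2√2.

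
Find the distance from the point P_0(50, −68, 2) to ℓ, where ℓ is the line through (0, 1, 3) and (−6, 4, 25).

√6733

A direction vector is d = (−6, 3, 22).
AP = (50, −69, −1), and AP × d = (−1515, −1094, −264).
|AP × d|² = 3561757 and |d|² = 529, so the distance is √(3561757/529) = √6733.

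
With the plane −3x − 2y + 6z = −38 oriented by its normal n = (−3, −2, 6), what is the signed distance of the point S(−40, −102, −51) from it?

8

n·S − (-38) = 56.
|n| = 7, so the signed distance is 56/7 = 8.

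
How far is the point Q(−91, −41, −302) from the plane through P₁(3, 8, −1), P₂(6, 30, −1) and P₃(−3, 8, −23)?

P₁P₂ = (3, 22, 0) and P₁P₃ = (−6, 0, −22), so a normal is n = P₁P₂ × P₁P₃ = (−484, 66, 132).
d = |(-484)·(-91) + 66·(-41) + 132·(-302) − (-1056)| / √(234256 + 4356 + 17424) = |2530| / 506 = 5.

5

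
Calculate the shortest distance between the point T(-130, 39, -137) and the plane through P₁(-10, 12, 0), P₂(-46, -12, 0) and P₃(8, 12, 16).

P₁P₂ = (-36, -24, 0) and P₁P₃ = (18, 0, 16), so a normal is n = P₁P₂ × P₁P₃ = (-384, 576, 432).
n = (-384, 576, 432); n·P − 10752 = 2448; |n| = 816; distance = 2448/816 = 3.

3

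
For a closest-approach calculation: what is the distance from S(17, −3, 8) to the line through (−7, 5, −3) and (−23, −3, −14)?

A direction vector is d = (−16, −8, −11).
AP = (24, −8, 11); AP·d = -441, |AP|² = 761, |d|² = 441.
distance² = |AP|² − (AP·d)²/|d|² = 761 − 194481/441 = 320, so the distance is 8√5.

8√5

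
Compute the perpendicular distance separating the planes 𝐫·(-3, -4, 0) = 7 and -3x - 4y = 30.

23/5

With common normal n = (-3, -4, 0) (|n| = 5), the distance is |7 − 30|/|n| = 23/5.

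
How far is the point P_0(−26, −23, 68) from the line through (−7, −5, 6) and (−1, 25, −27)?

√929

A direction vector is d = (6, 30, −33).
AP = (−19, −18, 62); AP·d = -2700, |AP|² = 4529, |d|² = 2025.
distance² = |AP|² − (AP·d)²/|d|² = 4529 − 7290000/2025 = 929, so the distance is √929.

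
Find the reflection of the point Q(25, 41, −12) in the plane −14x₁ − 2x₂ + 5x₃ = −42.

With n = (−14, −2, 5), the signed offset is (n·Q − (-42))/|n|² = -450/225 = -2.
Q' = Q − 2t·n = (25, 41, −12) − (-4)·(−14, −2, 5) = (−31, 33, 8).

(-31, 33, 8)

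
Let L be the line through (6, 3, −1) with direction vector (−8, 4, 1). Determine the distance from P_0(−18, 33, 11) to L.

Direction vector d = (−8, 4, 1).
AP = (−24, 30, 12), and AP × d = (−18, −72, 144).
|AP × d|² = 26244 and |d|² = 81, so the distance is √(26244/81) = √324 = 18.

18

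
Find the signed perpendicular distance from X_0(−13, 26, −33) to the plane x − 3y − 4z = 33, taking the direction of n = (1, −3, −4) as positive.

4√26/13

n·X_0 − 33 = 8.
|n| = √26, so the signed distance is 4√26/13.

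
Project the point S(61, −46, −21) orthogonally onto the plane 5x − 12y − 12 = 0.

(36, 14, -21)

n = (5, −12, 0), |n|² = 169, and n·S − 12 = 845.
t = 845/169 = 5, so the foot is S − t·n = (61, −46, −21) − 5·(5, −12, 0) = (36, 14, −21).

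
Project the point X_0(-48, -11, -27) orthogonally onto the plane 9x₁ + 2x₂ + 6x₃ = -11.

The perpendicular from X_0 has direction n = (9, 2, 6): r = (-48, -11, -27) + μ(9, 2, 6).
Substitute into the plane: n·(X_0 + μn) = -11 gives -616 + 121μ = -11, so μ = 5.
Foot = (-48, -11, -27) + 5·(9, 2, 6) = (-3, -1, 3).

(-3, -1, 3)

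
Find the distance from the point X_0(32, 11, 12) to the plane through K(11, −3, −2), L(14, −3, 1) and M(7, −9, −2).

7√22/22

KL = (3, 0, 3) and KM = (−4, −6, 0), so a normal is n = KL × KM = (18, −12, −18).
Then n·(32, 11, 12) − 270 = −42.
|n| = √(324 + 144 + 324) = 6√22, so the distance is |-42|/(6√22) = 7√22/22.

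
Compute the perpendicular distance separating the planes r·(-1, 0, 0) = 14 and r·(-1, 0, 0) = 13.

Both planes have normal n = (-1, 0, 0), |n| = 1. Any point on the first plane is at distance |13 − 14|/|n| = 1/1 = 1 from the second.

1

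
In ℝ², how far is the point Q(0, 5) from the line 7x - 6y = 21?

The normal to the line is n = (7, -6) with |n| = √85.
|n·Q − 21| = |-30 − 21| = 51, so the distance is 51/√85 = 3√85/5.

3√85/5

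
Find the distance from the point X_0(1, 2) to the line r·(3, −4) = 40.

9

d = |3·1 + (-4)·2 − 40| / √(9 + 16) = |-45|/5 = 9.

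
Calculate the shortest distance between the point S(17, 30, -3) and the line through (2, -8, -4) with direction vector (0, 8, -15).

Direction vector d = (0, 8, -15).
AP = (15, 38, 1), and AP × d = (-578, 225, 120).
|AP × d|² = 399109 and |d|² = 289, so the distance is √(399109/289) = √1381.

√1381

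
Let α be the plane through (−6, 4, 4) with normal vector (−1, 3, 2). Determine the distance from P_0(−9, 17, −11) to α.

The plane has equation n·(r − (−6, 4, 4)) = 0, i.e. n·r = 26.
Then n·(−9, 17, −11) − 26 = 12.
|n| = √(1 + 9 + 4) = √14, so the distance is |12|/√14 = 12/√14.

6√14/7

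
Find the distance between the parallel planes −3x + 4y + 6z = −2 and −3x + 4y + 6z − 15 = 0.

Both planes have normal n = (−3, 4, 6), |n| = √61. Any point on the first plane is at distance |15 − (-2)|/|n| = 17/√61 = 17√61/61 from the second.

17/√61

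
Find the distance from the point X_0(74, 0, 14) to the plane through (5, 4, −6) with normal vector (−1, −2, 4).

The plane has equation n·(r − (5, 4, −6)) = 0, i.e. n·r = -37.
d = |(-1)·74 + (-2)·0 + 4·14 − (-37)| / √(1 + 4 + 16) = |19| / √21 = 19/√21.

19/√21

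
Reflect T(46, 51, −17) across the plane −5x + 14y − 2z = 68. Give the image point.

With n = (−5, 14, −2), the signed offset is (n·T − 68)/|n|² = 450/225 = 2.
T' = T − 2t·n = (46, 51, −17) − 4·(−5, 14, −2) = (66, −5, −9).

(66, -5, -9)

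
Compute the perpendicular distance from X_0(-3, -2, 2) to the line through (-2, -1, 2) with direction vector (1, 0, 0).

1

Direction vector d = (1, 0, 0).
AP = (-1, -1, 0), and AP × d = (0, 0, 1).
|AP × d|² = 1 and |d|² = 1, so the distance is √1 = 1.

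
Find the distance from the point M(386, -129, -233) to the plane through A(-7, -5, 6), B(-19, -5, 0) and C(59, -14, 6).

AB = (-12, 0, -6) and AC = (66, -9, 0), so a normal is n = AB × AC = (-54, -396, 108).
Then n·(386, -129, -233) - 3006 = 2070.
|n| = √(2916 + 156816 + 11664) = 414, so the distance is |2070|/414 = 5.

5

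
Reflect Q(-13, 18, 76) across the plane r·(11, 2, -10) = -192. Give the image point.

(53, 30, 16)

n = (11, 2, -10), |n|² = 225, n·Q − (-192) = -675, so t = -675/225 = -3.
Foot F = Q − (-3)·n = (20, 24, 46); the reflection is 2F − Q = (53, 30, 16).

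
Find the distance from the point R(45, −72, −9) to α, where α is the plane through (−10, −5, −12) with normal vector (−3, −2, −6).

7

The plane has equation n·(r − (−10, −5, −12)) = 0, i.e. n·r = 112.
Then n·(45, −72, −9) − 112 = −49.
|n| = √(9 + 4 + 36) = 7, so the distance is |-49|/7 = 7.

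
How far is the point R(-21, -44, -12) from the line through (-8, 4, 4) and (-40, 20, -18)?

A direction vector is d = (-32, 16, -22).
AP = (-13, -48, -16); AP·d = 0, |AP|² = 2729, |d|² = 1764.
distance² = |AP|² − (AP·d)²/|d|² = 2729 − 0/1764 = 2729, so the distance is √2729.

√2729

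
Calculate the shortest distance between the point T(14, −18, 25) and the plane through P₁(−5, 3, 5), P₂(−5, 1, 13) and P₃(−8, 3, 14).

7√26/26

P₁P₂ = (0, −2, 8) and P₁P₃ = (−3, 0, 9), so a normal is n = P₁P₂ × P₁P₃ = (−18, −24, −6).
Then n·(14, −18, 25) − (−12) = 42.
|n| = √(324 + 576 + 36) = 6√26, so the distance is |42|/(6√26) = 7/√26.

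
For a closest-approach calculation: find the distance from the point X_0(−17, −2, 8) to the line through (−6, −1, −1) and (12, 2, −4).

√51

A direction vector is d = (18, 3, −3).
AP = (−11, −1, 9); AP·d = -228, |AP|² = 203, |d|² = 342.
distance² = |AP|² − (AP·d)²/|d|² = 203 − 51984/342 = 51, so the distance is √51.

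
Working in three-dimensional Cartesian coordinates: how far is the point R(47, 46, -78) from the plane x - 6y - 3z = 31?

d = |1·47 + (-6)·46 + (-3)·(-78) − 31| / √(1 + 36 + 9) = |-26| / √46 = 26/√46.

26/√46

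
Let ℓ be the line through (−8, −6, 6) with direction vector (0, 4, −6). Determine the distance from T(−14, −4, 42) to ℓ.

Direction vector d = (0, 4, −6).
AP = (−6, 2, 36), and AP × d = (−156, −36, −24).
|AP × d|² = 26208 and |d|² = 52, so the distance is √(26208/52) = √504 = 6√14.

6√14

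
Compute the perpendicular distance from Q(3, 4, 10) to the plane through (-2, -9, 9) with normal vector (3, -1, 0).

The plane has equation n·(r − (-2, -9, 9)) = 0, i.e. n·r = 3.
Then n·(3, 4, 10) - 3 = 2.
|n| = √(9 + 1 + 0) = √10, so the distance is |2|/√10 = √10/5.

√10/5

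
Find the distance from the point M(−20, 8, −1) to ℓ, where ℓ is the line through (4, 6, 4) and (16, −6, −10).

A direction vector is d = (12, −12, −14).
AP = (−24, 2, −5); AP·d = -242, |AP|² = 605, |d|² = 484.
distance² = |AP|² − (AP·d)²/|d|² = 605 − 58564/484 = 484, so the distance is 22.

22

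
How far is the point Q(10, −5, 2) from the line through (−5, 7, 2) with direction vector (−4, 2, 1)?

Direction vector d = (−4, 2, 1).
AP = (15, −12, 0); AP·d = -84, |AP|² = 369, |d|² = 21.
distance² = |AP|² − (AP·d)²/|d|² = 369 − 7056/21 = 33, so the distance is √33.

√33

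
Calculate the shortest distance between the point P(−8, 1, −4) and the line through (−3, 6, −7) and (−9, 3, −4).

A direction vector is d = (−6, −3, 3).
AP = (−5, −5, 3); AP·d = 54, |AP|² = 59, |d|² = 54.
distance² = |AP|² − (AP·d)²/|d|² = 59 − 2916/54 = 5, so the distance is √5.

√5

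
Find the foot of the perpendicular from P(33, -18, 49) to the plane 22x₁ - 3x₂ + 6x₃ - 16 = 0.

(-11, -12, 37)

The perpendicular from P has direction n = (22, -3, 6): r = (33, -18, 49) + μ(22, -3, 6).
Substitute into the plane: n·(P + μn) = 16 gives 1074 + 529μ = 16, so μ = -2.
Foot = (33, -18, 49) + (-2)·(22, -3, 6) = (-11, -12, 37).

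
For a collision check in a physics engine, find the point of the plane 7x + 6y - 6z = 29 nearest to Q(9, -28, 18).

(23, -16, 6)

The perpendicular from Q has direction n = (7, 6, -6): r = (9, -28, 18) + μ(7, 6, -6).
Substitute into the plane: n·(Q + μn) = 29 gives -213 + 121μ = 29, so μ = 2.
Foot = (9, -28, 18) + 2·(7, 6, -6) = (23, -16, 6).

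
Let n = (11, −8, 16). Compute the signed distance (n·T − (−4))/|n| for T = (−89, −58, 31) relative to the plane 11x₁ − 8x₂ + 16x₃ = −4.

-5/7

n·T − (-4) = -15.
|n| = 21, so the signed distance is -15/21 = -5/7.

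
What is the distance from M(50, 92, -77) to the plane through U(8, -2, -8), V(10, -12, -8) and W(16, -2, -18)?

UV = (2, -10, 0) and UW = (8, 0, -10), so a normal is n = UV × UW = (100, 20, 80).
n = (100, 20, 80); n·P − 120 = 560; |n| = 20√42; distance = 560/(20√42) = 28/√42.

2√42/3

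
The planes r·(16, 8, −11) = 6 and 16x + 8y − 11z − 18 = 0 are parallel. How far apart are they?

Both planes have normal n = (16, 8, −11), |n| = 21. Any point on the first plane is at distance |18 − 6|/|n| = 12/21 = 4/7 from the second.

4/7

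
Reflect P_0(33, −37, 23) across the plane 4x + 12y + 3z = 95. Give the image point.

(49, 11, 35)

With n = (4, 12, 3), the signed offset is (n·P_0 − 95)/|n|² = -338/169 = -2.
P_0' = P_0 − 2t·n = (33, −37, 23) − (-4)·(4, 12, 3) = (49, 11, 35).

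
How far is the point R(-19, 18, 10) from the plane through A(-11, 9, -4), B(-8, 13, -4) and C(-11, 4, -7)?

AB = (3, 4, 0) and AC = (0, -5, -3), so a normal is n = AB × AC = (-12, 9, -15).
d = |(-12)·(-19) + 9·18 + (-15)·10 − 273| / √(144 + 81 + 225) = |-33| / (15√2) = 11√2/10.

11√2/10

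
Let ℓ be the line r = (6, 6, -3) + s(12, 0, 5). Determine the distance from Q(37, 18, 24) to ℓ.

Direction vector d = (12, 0, 5).
AP = (31, 12, 27), and AP × d = (60, 169, -144).
|AP × d|² = 52897 and |d|² = 169, so the distance is √(52897/169) = √313.

√313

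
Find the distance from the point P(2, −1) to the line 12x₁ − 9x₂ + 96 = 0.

43/5

The normal to the line is n = (12, −9) with |n| = 15.
|n·P − (-96)| = |33 − (-96)| = 129, so the distance is 129/15 = 43/5.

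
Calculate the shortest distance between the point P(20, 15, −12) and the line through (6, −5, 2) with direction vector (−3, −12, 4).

Direction vector d = (−3, −12, 4).
AP = (14, 20, −14), and AP × d = (−88, −14, −108).
|AP × d|² = 19604 and |d|² = 169, so the distance is √(19604/169) = √116 = 2√29.

2√29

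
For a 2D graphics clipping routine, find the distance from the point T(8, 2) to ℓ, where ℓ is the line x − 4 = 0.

4

The normal to the line is n = (1, 0) with |n| = 1.
|n·T − 4| = |8 − 4| = 4, so the distance is 4/1 = 4.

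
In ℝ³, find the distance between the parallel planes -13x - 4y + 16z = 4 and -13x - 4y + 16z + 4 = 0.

8/21

Both planes have normal n = (-13, -4, 16), |n| = 21. Any point on the first plane is at distance |(-4) − 4|/|n| = 8/21 from the second.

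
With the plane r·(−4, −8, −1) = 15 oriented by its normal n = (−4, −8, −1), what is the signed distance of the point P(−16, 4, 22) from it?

-5/9

n·P − 15 = -5.
|n| = 9, so the signed distance is -5/9.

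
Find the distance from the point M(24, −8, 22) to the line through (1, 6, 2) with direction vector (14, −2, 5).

Direction vector d = (14, −2, 5).
AP = (23, −14, 20), and AP × d = (−30, 165, 150).
|AP × d|² = 50625 and |d|² = 225, so the distance is √(50625/225) = √225 = 15.

15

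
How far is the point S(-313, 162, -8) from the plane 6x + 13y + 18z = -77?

n = (6, 13, 18); n·P − (-77) = 161; |n| = 23; distance = 161/23 = 7.

7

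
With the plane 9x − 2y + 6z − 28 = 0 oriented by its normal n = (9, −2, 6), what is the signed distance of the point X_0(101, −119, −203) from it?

-9

n·X_0 − 28 = -99.
|n| = 11, so the signed distance is -99/11 = -9.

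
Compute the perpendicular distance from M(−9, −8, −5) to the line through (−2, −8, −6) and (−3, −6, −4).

√41

A direction vector is d = (−1, 2, 2).
AP = (−7, 0, 1); AP·d = 9, |AP|² = 50, |d|² = 9.
distance² = |AP|² − (AP·d)²/|d|² = 50 − 81/9 = 41, so the distance is √41.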